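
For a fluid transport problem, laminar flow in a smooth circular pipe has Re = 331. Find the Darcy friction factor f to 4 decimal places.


f = 64 / Re
f = 64 / 331
f = 0.1934


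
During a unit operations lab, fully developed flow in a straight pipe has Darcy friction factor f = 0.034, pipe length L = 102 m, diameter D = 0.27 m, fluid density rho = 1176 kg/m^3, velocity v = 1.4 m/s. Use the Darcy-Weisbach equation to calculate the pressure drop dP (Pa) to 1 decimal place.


dP = f * (L/D) * (rho*v^2/2)
dP = 0.034 * (102/0.27) * (1176*1.4^2/2)
L/D = 377.77777778
rho*v^2/2 = 1176*1.96/2 = 1152.48
dP = 0.034 * 377.77777778 * 1152.48
dP = 14803.0 Pa


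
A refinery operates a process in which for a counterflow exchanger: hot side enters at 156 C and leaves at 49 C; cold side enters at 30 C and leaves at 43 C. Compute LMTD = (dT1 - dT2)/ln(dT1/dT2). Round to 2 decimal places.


dT1 = Th_in - Tc_out = 156 - 43 = 113
dT2 = Th_out - Tc_in = 49 - 30 = 19
LMTD = (dT1 - dT2) / ln(dT1/dT2)
LMTD = (113 - 19) / ln(113/19)
LMTD = 52.72 K


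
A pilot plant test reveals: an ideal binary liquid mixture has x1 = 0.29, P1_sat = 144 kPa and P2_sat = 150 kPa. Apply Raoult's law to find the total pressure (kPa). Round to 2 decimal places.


P = x1*P1_sat + x2*P2_sat
x2 = 1 - x1 = 1 - 0.29 = 0.71
P = 0.29*144 + 0.71*150
P = 41.76 + 106.5
P = 148.26 kPa


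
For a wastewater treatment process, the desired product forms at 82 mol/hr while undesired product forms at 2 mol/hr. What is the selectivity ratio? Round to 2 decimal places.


S = desired product rate / undesired product rate
S = 82 / 2
S = 41.00


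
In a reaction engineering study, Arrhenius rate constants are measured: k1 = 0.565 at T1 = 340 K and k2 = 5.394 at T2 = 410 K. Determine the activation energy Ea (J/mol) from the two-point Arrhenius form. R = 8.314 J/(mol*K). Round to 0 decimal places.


Ea = R * ln(k2/k1) / (1/T1 - 1/T2)
ln(k2/k1) = ln(5.394/0.565) = 2.2562168
1/T1 - 1/T2 = 1/340 - 1/410 = 0.00050215208
Ea = 8.314 * 2.2562168 / 0.00050215208
Ea = 37356 J/mol


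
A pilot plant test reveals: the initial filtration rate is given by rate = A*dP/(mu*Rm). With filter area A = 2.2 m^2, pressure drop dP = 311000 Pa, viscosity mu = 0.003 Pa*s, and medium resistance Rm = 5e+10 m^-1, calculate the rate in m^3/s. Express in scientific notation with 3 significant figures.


rate = A * dP / (mu * Rm)
rate = 2.2 * 311000 / (0.003 * 5e+10)
rate = 684200.0 / 1.500e+08
rate = 4.56e-03 m^3/s


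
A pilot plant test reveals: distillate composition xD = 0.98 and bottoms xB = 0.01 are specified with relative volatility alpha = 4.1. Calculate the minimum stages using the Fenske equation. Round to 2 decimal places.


N_min = ln((xD*(1-xB))/(xB*(1-xD))) / ln(alpha)
Numerator inside ln: 0.9702 / 0.0002 = 4851.0
ln(4851.0) = 8.48694
ln(alpha) = ln(4.1) = 1.410987
N_min = 8.48694 / 1.410987 = 6.01


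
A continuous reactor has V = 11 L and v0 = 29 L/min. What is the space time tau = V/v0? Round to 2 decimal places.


tau = V / v0
tau = 11 / 29
tau = 0.38 min


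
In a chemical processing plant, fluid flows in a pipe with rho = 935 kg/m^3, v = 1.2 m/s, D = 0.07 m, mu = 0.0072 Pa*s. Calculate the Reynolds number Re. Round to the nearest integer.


Re = rho * v * D / mu
Re = 935 * 1.2 * 0.07 / 0.0072
Re = 78.54 / 0.0072
Re = 10908


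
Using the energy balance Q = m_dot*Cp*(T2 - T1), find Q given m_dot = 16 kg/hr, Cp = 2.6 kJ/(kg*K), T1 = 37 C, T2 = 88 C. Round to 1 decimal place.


Q = m_dot * Cp * (T2 - T1)
Q = 16 * 2.6 * (88 - 37)
Q = 16 * 2.6 * 51
Q = 2121.6 kJ/hr


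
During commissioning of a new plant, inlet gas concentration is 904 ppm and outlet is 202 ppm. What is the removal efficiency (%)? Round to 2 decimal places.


Efficiency = (G_in - G_out) / G_in * 100%
Efficiency = (904 - 202) / 904 * 100
Efficiency = 702 / 904 * 100
Efficiency = 77.65%


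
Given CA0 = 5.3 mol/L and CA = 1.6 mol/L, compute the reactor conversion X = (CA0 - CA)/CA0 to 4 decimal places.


X = (CA0 - CA) / CA0
X = (5.3 - 1.6) / 5.3
X = 3.7 / 5.3
X = 0.6981


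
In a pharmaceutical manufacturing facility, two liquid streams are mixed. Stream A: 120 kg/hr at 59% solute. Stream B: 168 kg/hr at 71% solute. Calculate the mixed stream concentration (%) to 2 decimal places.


Mass balance on solute: F1*x1 + F2*x2 = F3*x3
F3 = F1 + F2 = 120 + 168 = 288 kg/hr
x3 = (F1*x1 + F2*x2)/F3
x3 = (120*0.59 + 168*0.71) / 288
x3 = 66.00%


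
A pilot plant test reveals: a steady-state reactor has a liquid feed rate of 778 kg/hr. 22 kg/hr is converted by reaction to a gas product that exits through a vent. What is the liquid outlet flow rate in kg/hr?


Steady-state mass balance on the main outlet: F_out = F_in - F_removed
F_out = 778 - 22
F_out = 756 kg/hr


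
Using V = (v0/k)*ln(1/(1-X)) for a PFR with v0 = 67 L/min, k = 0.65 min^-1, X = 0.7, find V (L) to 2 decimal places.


V = (v0/k) * ln(1/(1-X))
V = (67/0.65) * ln(1/(1-0.7))
V = 103.076923 * ln(3.333333)
V = 103.076923 * 1.203973
V = 124.10 L


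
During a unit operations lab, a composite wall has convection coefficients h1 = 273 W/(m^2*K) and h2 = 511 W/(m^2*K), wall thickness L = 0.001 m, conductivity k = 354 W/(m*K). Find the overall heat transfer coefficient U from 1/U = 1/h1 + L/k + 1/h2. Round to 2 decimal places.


1/U = 1/h1 + L/k + 1/h2
1/U = 1/273 + 0.001/354 + 1/511
1/U = 0.0036630037 + 2.8249e-06 + 0.0019569472
1/U = 0.0056227758
U = 177.85 W/(m^2*K)


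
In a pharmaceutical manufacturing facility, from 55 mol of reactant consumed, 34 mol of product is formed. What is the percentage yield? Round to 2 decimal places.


Yield = (moles product / moles consumed) * 100%
Yield = (34 / 55) * 100
Yield = 0.6182 * 100
Yield = 61.82%


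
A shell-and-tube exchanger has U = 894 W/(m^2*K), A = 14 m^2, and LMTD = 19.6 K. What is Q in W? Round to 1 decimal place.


Q = U * A * LMTD
Q = 894 * 14 * 19.6
Q = 245313.6 W


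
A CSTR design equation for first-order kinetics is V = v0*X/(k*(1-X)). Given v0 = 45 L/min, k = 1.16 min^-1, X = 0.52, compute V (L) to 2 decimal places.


V = v0 * X / (k * (1 - X))
V = 45 * 0.52 / (1.16 * (1 - 0.52))
V = 23.4 / (1.16 * 0.48)
V = 23.4 / 0.5568
V = 42.03 L


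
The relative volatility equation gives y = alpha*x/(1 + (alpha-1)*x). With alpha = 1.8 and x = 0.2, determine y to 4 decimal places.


y = alpha*x / (1 + (alpha-1)*x)
y = 1.8*0.2 / (1 + (1.8-1)*0.2)
y = 0.36 / (1 + 0.16)
y = 0.36 / 1.16
y = 0.3103


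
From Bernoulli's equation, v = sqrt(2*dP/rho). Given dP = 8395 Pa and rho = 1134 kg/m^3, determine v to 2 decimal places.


v = sqrt(2*dP/rho)
v = sqrt(2*8395/1134)
v = sqrt(14.805996)
v = 3.85 m/s


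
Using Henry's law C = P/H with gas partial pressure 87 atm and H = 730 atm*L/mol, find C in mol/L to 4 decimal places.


C = P / H
C = 87 / 730
C = 0.1192 mol/L


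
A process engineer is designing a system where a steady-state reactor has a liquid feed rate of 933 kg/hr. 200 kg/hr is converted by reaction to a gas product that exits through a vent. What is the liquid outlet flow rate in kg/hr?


Steady-state mass balance on the main outlet: F_out = F_in - F_removed
F_out = 933 - 200
F_out = 733 kg/hr


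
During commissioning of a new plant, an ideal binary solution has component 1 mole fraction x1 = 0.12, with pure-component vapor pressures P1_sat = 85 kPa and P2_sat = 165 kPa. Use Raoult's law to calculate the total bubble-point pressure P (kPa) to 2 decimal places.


P = x1*P1_sat + x2*P2_sat
x2 = 1 - x1 = 1 - 0.12 = 0.88
P = 0.12*85 + 0.88*165
P = 10.2 + 145.2
P = 155.40 kPa


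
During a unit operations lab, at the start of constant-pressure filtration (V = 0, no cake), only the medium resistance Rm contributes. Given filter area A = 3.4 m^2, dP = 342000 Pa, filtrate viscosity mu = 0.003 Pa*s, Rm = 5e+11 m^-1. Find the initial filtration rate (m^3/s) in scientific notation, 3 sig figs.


rate = A * dP / (mu * Rm)
rate = 3.4 * 342000 / (0.003 * 5e+11)
rate = 1162800.0 / 1.500e+09
rate = 7.75e-04 m^3/s


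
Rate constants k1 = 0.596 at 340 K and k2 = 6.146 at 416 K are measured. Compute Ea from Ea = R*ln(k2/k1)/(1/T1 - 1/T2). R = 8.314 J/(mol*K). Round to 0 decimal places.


Ea = R * ln(k2/k1) / (1/T1 - 1/T2)
ln(k2/k1) = ln(6.146/0.596) = 2.3333161
1/T1 - 1/T2 = 1/340 - 1/416 = 0.000537330317
Ea = 8.314 * 2.3333161 / 0.000537330317
Ea = 36103 J/mol


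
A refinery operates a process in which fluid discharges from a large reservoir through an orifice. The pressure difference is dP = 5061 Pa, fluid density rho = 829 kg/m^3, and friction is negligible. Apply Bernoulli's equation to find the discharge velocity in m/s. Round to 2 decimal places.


v = sqrt(2*dP/rho)
v = sqrt(2*5061/829)
v = sqrt(12.209891)
v = 3.49 m/s


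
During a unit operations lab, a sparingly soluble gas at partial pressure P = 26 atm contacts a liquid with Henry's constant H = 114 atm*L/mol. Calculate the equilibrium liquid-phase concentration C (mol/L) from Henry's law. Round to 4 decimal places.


C = P / H
C = 26 / 114
C = 0.2281 mol/L


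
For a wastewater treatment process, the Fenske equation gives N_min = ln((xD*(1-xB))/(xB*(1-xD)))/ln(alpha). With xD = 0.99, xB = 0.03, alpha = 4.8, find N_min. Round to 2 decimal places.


N_min = ln((xD*(1-xB))/(xB*(1-xD))) / ln(alpha)
Numerator inside ln: 0.9603 / 0.0003 = 3201.0
ln(3201.0) = 8.071219
ln(alpha) = ln(4.8) = 1.568616
N_min = 8.071219 / 1.568616 = 5.15


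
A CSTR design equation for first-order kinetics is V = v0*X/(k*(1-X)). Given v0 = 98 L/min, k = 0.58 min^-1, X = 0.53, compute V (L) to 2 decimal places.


V = v0 * X / (k * (1 - X))
V = 98 * 0.53 / (0.58 * (1 - 0.53))
V = 51.94 / (0.58 * 0.47)
V = 51.94 / 0.2726
V = 190.54 L


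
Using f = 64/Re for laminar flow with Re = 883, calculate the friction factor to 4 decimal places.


f = 64 / Re
f = 64 / 883
f = 0.0725


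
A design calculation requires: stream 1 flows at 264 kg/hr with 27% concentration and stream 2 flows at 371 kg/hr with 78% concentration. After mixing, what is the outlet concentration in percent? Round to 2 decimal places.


Mass balance on solute: F1*x1 + F2*x2 = F3*x3
F3 = F1 + F2 = 264 + 371 = 635 kg/hr
x3 = (F1*x1 + F2*x2)/F3
x3 = (264*0.27 + 371*0.78) / 635
x3 = 56.80%


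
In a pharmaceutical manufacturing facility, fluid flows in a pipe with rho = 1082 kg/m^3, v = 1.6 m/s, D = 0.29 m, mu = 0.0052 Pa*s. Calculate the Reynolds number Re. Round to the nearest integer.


Re = rho * v * D / mu
Re = 1082 * 1.6 * 0.29 / 0.0052
Re = 502.048 / 0.0052
Re = 96548


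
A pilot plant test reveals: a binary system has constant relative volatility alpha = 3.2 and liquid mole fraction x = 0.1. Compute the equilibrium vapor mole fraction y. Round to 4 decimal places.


y = alpha*x / (1 + (alpha-1)*x)
y = 3.2*0.1 / (1 + (3.2-1)*0.1)
y = 0.32 / (1 + 0.22)
y = 0.32 / 1.22
y = 0.2623


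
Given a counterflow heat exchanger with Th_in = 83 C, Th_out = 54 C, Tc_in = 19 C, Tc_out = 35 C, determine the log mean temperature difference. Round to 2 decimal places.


dT1 = Th_in - Tc_out = 83 - 35 = 48
dT2 = Th_out - Tc_in = 54 - 19 = 35
LMTD = (dT1 - dT2) / ln(dT1/dT2)
LMTD = (48 - 35) / ln(48/35)
LMTD = 41.16 K


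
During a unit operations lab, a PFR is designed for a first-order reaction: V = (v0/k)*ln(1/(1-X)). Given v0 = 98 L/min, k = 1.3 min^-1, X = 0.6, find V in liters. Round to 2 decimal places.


V = (v0/k) * ln(1/(1-X))
V = (98/1.3) * ln(1/(1-0.6))
V = 75.384615 * ln(2.5)
V = 75.384615 * 0.916291
V = 69.07 L


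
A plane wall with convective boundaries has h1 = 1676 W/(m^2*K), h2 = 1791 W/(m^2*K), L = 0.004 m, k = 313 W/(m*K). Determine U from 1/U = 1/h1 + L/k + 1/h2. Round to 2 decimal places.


1/U = 1/h1 + L/k + 1/h2
1/U = 1/1676 + 0.004/313 + 1/1791
1/U = 0.0005966587 + 1.27796e-05 + 0.0005583473
1/U = 0.0011677856
U = 856.32 W/(m^2*K)


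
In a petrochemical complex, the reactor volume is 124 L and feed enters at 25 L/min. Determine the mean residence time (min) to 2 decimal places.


tau = V / v0
tau = 124 / 25
tau = 4.96 min


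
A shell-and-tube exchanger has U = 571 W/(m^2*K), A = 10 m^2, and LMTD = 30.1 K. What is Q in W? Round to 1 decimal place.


Q = U * A * LMTD
Q = 571 * 10 * 30.1
Q = 171871.0 W


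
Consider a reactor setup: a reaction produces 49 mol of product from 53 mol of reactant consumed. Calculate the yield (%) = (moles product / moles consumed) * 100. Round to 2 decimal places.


Yield = (moles product / moles consumed) * 100%
Yield = (49 / 53) * 100
Yield = 0.9245 * 100
Yield = 92.45%


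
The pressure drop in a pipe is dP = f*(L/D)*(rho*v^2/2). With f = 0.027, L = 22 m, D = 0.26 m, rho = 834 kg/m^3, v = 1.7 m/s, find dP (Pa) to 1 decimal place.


dP = f * (L/D) * (rho*v^2/2)
dP = 0.027 * (22/0.26) * (834*1.7^2/2)
L/D = 84.61538462
rho*v^2/2 = 834*2.89/2 = 1205.13
dP = 0.027 * 84.61538462 * 1205.13
dP = 2753.3 Pa


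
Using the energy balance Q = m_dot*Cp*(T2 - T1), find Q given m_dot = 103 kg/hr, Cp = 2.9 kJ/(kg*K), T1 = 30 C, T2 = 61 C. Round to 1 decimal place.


Q = m_dot * Cp * (T2 - T1)
Q = 103 * 2.9 * (61 - 30)
Q = 103 * 2.9 * 31
Q = 9259.7 kJ/hr


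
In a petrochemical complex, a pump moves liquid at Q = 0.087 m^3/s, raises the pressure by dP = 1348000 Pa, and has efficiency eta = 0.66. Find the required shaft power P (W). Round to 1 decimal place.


P = Q * dP / eta
P = 0.087 * 1348000 / 0.66
P = 117276.0 / 0.66
P = 177690.9 W


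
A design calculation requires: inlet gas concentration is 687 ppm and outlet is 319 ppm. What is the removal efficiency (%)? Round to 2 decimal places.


Efficiency = (G_in - G_out) / G_in * 100%
Efficiency = (687 - 319) / 687 * 100
Efficiency = 368 / 687 * 100
Efficiency = 53.57%


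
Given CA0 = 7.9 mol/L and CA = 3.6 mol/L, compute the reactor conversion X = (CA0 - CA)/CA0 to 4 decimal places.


X = (CA0 - CA) / CA0
X = (7.9 - 3.6) / 7.9
X = 4.3 / 7.9
X = 0.5443


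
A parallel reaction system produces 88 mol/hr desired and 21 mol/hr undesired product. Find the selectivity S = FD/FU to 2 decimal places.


S = desired product rate / undesired product rate
S = 88 / 21
S = 4.19


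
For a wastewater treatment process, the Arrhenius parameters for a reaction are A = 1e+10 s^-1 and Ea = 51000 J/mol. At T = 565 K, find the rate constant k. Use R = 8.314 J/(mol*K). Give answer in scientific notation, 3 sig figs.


k = A * exp(-Ea/(R*T))
k = 1e+10 * exp(-51000 / (8.314 * 565))
k = 1e+10 * exp(-10.857047)
k = 1.93e+05


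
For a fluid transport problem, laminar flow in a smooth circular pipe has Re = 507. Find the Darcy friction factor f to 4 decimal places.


f = 64 / Re
f = 64 / 507
f = 0.1262


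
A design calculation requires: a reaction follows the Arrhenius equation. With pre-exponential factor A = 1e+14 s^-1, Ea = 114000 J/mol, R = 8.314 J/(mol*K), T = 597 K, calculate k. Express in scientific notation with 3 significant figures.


k = A * exp(-Ea/(R*T))
k = 1e+14 * exp(-114000 / (8.314 * 597))
k = 1e+14 * exp(-22.967858)
k = 1.06e+04


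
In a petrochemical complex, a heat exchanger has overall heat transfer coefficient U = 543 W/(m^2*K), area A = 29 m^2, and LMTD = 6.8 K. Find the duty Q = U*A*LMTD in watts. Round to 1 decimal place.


Q = U * A * LMTD
Q = 543 * 29 * 6.8
Q = 107079.6 W


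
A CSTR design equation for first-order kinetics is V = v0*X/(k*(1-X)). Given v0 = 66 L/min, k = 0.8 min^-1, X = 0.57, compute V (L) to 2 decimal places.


V = v0 * X / (k * (1 - X))
V = 66 * 0.57 / (0.8 * (1 - 0.57))
V = 37.62 / (0.8 * 0.43)
V = 37.62 / 0.344
V = 109.36 L


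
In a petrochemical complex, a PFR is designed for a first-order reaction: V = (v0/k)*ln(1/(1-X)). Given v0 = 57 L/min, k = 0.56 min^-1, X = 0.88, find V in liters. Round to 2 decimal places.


V = (v0/k) * ln(1/(1-X))
V = (57/0.56) * ln(1/(1-0.88))
V = 101.785714 * ln(8.333333)
V = 101.785714 * 2.120263
V = 215.81 L


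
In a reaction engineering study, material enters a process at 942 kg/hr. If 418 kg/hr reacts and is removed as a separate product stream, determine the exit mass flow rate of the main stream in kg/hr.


Steady-state mass balance on the main outlet: F_out = F_in - F_removed
F_out = 942 - 418
F_out = 524 kg/hr


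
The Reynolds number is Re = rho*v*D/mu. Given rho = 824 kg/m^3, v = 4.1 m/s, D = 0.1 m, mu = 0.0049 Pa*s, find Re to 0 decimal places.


Re = rho * v * D / mu
Re = 824 * 4.1 * 0.1 / 0.0049
Re = 337.84 / 0.0049
Re = 68947


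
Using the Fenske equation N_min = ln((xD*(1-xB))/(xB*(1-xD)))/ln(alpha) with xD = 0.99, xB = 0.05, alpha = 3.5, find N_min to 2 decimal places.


N_min = ln((xD*(1-xB))/(xB*(1-xD))) / ln(alpha)
Numerator inside ln: 0.9405 / 0.0005 = 1881.0
ln(1881.0) = 7.539559
ln(alpha) = ln(3.5) = 1.252763
N_min = 7.539559 / 1.252763 = 6.02


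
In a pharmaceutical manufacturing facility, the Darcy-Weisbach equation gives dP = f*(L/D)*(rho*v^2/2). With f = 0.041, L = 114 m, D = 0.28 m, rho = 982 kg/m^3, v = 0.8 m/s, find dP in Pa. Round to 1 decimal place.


dP = f * (L/D) * (rho*v^2/2)
dP = 0.041 * (114/0.28) * (982*0.8^2/2)
L/D = 407.14285714
rho*v^2/2 = 982*0.64/2 = 314.24
dP = 0.041 * 407.14285714 * 314.24
dP = 5245.6 Pa


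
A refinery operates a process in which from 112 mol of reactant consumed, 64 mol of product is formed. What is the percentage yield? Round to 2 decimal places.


Yield = (moles product / moles consumed) * 100%
Yield = (64 / 112) * 100
Yield = 0.5714 * 100
Yield = 57.14%


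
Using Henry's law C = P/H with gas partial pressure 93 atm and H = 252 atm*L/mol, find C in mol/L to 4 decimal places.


C = P / H
C = 93 / 252
C = 0.3690 mol/L


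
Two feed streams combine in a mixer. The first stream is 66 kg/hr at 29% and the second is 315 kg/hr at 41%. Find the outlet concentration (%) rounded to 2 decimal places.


Mass balance on solute: F1*x1 + F2*x2 = F3*x3
F3 = F1 + F2 = 66 + 315 = 381 kg/hr
x3 = (F1*x1 + F2*x2)/F3
x3 = (66*0.29 + 315*0.41) / 381
x3 = 38.92%


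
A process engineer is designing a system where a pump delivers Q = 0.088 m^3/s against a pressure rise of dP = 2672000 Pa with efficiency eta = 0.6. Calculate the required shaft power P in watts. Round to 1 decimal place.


P = Q * dP / eta
P = 0.088 * 2672000 / 0.6
P = 235136.0 / 0.6
P = 391893.3 W


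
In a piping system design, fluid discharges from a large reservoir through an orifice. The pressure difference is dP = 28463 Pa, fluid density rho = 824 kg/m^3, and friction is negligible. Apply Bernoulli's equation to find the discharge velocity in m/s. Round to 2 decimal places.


v = sqrt(2*dP/rho)
v = sqrt(2*28463/824)
v = sqrt(69.084951)
v = 8.31 m/s


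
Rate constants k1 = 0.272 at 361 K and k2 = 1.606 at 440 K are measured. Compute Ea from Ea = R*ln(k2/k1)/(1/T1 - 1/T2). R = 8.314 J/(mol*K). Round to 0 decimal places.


Ea = R * ln(k2/k1) / (1/T1 - 1/T2)
ln(k2/k1) = ln(1.606/0.272) = 1.7756998
1/T1 - 1/T2 = 1/361 - 1/440 = 0.00049735583
Ea = 8.314 * 1.7756998 / 0.00049735583
Ea = 29683 J/mol


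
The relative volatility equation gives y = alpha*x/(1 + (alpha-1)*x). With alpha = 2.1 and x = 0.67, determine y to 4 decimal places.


y = alpha*x / (1 + (alpha-1)*x)
y = 2.1*0.67 / (1 + (2.1-1)*0.67)
y = 1.407 / (1 + 0.737)
y = 1.407 / 1.737
y = 0.8100


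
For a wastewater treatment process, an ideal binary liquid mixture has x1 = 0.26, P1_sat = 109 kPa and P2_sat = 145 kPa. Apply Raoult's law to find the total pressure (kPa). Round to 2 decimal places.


P = x1*P1_sat + x2*P2_sat
x2 = 1 - x1 = 1 - 0.26 = 0.74
P = 0.26*109 + 0.74*145
P = 28.34 + 107.3
P = 135.64 kPa


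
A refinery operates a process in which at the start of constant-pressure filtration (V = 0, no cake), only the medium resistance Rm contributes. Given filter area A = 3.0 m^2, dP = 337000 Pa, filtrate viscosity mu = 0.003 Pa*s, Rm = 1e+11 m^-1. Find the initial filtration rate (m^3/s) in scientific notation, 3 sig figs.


rate = A * dP / (mu * Rm)
rate = 3.0 * 337000 / (0.003 * 1e+11)
rate = 1011000.0 / 3.000e+08
rate = 3.37e-03 m^3/s


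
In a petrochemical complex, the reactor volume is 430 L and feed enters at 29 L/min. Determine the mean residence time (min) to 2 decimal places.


tau = V / v0
tau = 430 / 29
tau = 14.83 min


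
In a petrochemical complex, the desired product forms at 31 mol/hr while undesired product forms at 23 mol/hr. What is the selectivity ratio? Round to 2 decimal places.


S = desired product rate / undesired product rate
S = 31 / 23
S = 1.35


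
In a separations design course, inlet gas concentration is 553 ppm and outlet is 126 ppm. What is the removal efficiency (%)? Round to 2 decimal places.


Efficiency = (G_in - G_out) / G_in * 100%
Efficiency = (553 - 126) / 553 * 100
Efficiency = 427 / 553 * 100
Efficiency = 77.22%


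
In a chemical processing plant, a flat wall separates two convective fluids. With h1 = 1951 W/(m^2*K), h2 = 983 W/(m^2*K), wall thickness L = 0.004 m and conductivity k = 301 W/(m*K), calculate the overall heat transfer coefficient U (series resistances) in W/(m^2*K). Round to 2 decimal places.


1/U = 1/h1 + L/k + 1/h2
1/U = 1/1951 + 0.004/301 + 1/983
1/U = 0.0005125577 + 1.3289e-05 + 0.001017294
1/U = 0.0015431407
U = 648.03 W/(m^2*K)


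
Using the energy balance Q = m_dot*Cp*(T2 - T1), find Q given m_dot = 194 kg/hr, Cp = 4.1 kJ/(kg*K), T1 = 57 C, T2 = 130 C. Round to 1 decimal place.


Q = m_dot * Cp * (T2 - T1)
Q = 194 * 4.1 * (130 - 57)
Q = 194 * 4.1 * 73
Q = 58064.2 kJ/hr


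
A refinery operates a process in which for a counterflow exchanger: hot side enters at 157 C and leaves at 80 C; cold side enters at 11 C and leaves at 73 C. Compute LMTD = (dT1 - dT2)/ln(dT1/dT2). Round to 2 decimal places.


dT1 = Th_in - Tc_out = 157 - 73 = 84
dT2 = Th_out - Tc_in = 80 - 11 = 69
LMTD = (dT1 - dT2) / ln(dT1/dT2)
LMTD = (84 - 69) / ln(84/69)
LMTD = 76.25 K


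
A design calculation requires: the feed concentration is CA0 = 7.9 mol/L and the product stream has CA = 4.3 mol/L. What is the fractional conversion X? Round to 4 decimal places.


X = (CA0 - CA) / CA0
X = (7.9 - 4.3) / 7.9
X = 3.6 / 7.9
X = 0.4557


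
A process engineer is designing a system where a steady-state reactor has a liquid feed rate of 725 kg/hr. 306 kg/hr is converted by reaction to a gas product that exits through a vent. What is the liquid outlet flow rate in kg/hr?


Steady-state mass balance on the main outlet: F_out = F_in - F_removed
F_out = 725 - 306
F_out = 419 kg/hr


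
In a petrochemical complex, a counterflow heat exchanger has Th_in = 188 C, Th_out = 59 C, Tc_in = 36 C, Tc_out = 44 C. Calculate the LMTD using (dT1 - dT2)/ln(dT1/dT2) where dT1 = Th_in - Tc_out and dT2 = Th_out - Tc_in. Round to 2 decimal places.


dT1 = Th_in - Tc_out = 188 - 44 = 144
dT2 = Th_out - Tc_in = 59 - 36 = 23
LMTD = (dT1 - dT2) / ln(dT1/dT2)
LMTD = (144 - 23) / ln(144/23)
LMTD = 65.96 K


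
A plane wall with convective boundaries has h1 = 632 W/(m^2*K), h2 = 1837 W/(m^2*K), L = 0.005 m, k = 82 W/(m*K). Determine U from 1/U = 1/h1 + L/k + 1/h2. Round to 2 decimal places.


1/U = 1/h1 + L/k + 1/h2
1/U = 1/632 + 0.005/82 + 1/1837
1/U = 0.0015822785 + 6.09756e-05 + 0.0005443658
1/U = 0.0021876199
U = 457.12 W/(m^2*K)


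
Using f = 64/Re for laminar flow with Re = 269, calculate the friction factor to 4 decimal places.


f = 64 / Re
f = 64 / 269
f = 0.2379


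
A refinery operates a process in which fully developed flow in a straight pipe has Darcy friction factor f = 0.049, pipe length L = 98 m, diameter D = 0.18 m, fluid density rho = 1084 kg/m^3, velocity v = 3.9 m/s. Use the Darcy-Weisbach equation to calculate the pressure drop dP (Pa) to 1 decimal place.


dP = f * (L/D) * (rho*v^2/2)
dP = 0.049 * (98/0.18) * (1084*3.9^2/2)
L/D = 544.44444444
rho*v^2/2 = 1084*15.21/2 = 8243.82
dP = 0.049 * 544.44444444 * 8243.82
dP = 219926.8 Pa


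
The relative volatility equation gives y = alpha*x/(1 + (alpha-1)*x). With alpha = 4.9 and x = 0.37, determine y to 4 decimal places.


y = alpha*x / (1 + (alpha-1)*x)
y = 4.9*0.37 / (1 + (4.9-1)*0.37)
y = 1.813 / (1 + 1.443)
y = 1.813 / 2.443
y = 0.7421


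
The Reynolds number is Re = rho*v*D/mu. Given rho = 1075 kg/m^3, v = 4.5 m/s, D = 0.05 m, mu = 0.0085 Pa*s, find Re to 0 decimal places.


Re = rho * v * D / mu
Re = 1075 * 4.5 * 0.05 / 0.0085
Re = 241.875 / 0.0085
Re = 28456


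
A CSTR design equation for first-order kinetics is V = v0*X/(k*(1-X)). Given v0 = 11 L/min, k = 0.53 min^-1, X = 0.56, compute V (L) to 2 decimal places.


V = v0 * X / (k * (1 - X))
V = 11 * 0.56 / (0.53 * (1 - 0.56))
V = 6.16 / (0.53 * 0.44)
V = 6.16 / 0.2332
V = 26.42 L


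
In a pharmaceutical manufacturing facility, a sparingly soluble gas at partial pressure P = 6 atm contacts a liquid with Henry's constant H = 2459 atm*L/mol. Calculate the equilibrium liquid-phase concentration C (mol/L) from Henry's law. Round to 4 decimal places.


C = P / H
C = 6 / 2459
C = 0.0024 mol/L


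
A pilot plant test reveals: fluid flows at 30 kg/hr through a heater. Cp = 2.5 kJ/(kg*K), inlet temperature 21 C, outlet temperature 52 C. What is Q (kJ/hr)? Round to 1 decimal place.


Q = m_dot * Cp * (T2 - T1)
Q = 30 * 2.5 * (52 - 21)
Q = 30 * 2.5 * 31
Q = 2325.0 kJ/hr


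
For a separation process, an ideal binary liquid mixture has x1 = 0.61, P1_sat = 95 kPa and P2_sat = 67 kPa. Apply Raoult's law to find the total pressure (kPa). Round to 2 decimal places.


P = x1*P1_sat + x2*P2_sat
x2 = 1 - x1 = 1 - 0.61 = 0.39
P = 0.61*95 + 0.39*67
P = 57.95 + 26.13
P = 84.08 kPa


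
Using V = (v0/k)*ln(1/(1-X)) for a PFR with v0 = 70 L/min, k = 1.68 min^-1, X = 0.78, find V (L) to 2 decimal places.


V = (v0/k) * ln(1/(1-X))
V = (70/1.68) * ln(1/(1-0.78))
V = 41.666667 * ln(4.545455)
V = 41.666667 * 1.514128
V = 63.09 L


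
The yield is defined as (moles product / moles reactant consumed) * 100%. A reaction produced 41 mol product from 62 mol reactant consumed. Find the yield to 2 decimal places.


Yield = (moles product / moles consumed) * 100%
Yield = (41 / 62) * 100
Yield = 0.6613 * 100
Yield = 66.13%


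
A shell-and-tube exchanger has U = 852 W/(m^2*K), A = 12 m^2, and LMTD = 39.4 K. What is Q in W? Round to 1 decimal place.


Q = U * A * LMTD
Q = 852 * 12 * 39.4
Q = 402825.6 W


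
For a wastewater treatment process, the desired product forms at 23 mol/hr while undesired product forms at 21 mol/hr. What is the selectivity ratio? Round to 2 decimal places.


S = desired product rate / undesired product rate
S = 23 / 21
S = 1.10


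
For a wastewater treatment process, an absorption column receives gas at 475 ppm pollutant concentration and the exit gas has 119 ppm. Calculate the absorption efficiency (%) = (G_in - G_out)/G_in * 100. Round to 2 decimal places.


Efficiency = (G_in - G_out) / G_in * 100%
Efficiency = (475 - 119) / 475 * 100
Efficiency = 356 / 475 * 100
Efficiency = 74.95%


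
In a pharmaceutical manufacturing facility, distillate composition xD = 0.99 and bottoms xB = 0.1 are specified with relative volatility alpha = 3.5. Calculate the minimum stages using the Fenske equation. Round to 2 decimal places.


N_min = ln((xD*(1-xB))/(xB*(1-xD))) / ln(alpha)
Numerator inside ln: 0.891 / 0.001 = 891.0
ln(891.0) = 6.792344
ln(alpha) = ln(3.5) = 1.252763
N_min = 6.792344 / 1.252763 = 5.42


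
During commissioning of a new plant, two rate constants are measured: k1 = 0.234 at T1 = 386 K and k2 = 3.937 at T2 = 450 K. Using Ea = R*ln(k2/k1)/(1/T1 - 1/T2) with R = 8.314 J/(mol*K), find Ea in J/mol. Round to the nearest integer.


Ea = R * ln(k2/k1) / (1/T1 - 1/T2)
ln(k2/k1) = ln(3.937/0.234) = 2.8228532
1/T1 - 1/T2 = 1/386 - 1/450 = 0.000368451353
Ea = 8.314 * 2.8228532 / 0.000368451353
Ea = 63697 J/mol


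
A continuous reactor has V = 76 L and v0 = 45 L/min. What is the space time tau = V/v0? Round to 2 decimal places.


tau = V / v0
tau = 76 / 45
tau = 1.69 min


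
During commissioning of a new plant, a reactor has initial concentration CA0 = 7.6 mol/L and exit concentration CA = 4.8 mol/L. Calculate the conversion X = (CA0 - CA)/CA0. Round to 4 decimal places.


X = (CA0 - CA) / CA0
X = (7.6 - 4.8) / 7.6
X = 2.8 / 7.6
X = 0.3684


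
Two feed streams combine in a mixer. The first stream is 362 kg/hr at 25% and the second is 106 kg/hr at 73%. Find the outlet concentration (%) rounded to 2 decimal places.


Mass balance on solute: F1*x1 + F2*x2 = F3*x3
F3 = F1 + F2 = 362 + 106 = 468 kg/hr
x3 = (F1*x1 + F2*x2)/F3
x3 = (362*0.25 + 106*0.73) / 468
x3 = 35.87%


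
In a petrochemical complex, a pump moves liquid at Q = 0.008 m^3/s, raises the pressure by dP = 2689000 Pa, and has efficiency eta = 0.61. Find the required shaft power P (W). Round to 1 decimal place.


P = Q * dP / eta
P = 0.008 * 2689000 / 0.61
P = 21512.0 / 0.61
P = 35265.6 W


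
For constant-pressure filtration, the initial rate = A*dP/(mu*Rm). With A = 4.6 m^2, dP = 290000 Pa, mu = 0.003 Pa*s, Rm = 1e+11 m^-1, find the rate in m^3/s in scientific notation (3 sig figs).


rate = A * dP / (mu * Rm)
rate = 4.6 * 290000 / (0.003 * 1e+11)
rate = 1334000.0 / 3.000e+08
rate = 4.45e-03 m^3/s


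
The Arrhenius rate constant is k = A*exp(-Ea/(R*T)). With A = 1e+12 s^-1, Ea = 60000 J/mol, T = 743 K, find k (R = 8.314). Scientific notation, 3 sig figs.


k = A * exp(-Ea/(R*T))
k = 1e+12 * exp(-60000 / (8.314 * 743))
k = 1e+12 * exp(-9.712978)
k = 6.05e+07


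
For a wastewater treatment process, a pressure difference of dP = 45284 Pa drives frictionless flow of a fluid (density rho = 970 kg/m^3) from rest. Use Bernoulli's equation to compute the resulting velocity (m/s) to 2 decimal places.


v = sqrt(2*dP/rho)
v = sqrt(2*45284/970)
v = sqrt(93.369072)
v = 9.66 m/s


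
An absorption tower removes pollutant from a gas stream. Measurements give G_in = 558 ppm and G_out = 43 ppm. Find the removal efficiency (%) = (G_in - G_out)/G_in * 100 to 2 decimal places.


Efficiency = (G_in - G_out) / G_in * 100%
Efficiency = (558 - 43) / 558 * 100
Efficiency = 515 / 558 * 100
Efficiency = 92.29%


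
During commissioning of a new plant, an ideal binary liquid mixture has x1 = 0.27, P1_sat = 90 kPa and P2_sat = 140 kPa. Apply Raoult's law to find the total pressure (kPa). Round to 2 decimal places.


P = x1*P1_sat + x2*P2_sat
x2 = 1 - x1 = 1 - 0.27 = 0.73
P = 0.27*90 + 0.73*140
P = 24.3 + 102.2
P = 126.50 kPa


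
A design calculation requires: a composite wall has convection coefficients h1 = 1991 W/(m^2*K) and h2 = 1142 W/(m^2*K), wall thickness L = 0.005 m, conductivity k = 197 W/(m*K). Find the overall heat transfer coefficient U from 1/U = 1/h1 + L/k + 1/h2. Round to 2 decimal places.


1/U = 1/h1 + L/k + 1/h2
1/U = 1/1991 + 0.005/197 + 1/1142
1/U = 0.0005022602 + 2.53807e-05 + 0.0008756567
1/U = 0.0014032976
U = 712.61 W/(m^2*K)


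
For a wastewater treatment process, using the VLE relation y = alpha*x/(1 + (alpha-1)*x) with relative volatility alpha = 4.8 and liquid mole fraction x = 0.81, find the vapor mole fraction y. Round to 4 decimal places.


y = alpha*x / (1 + (alpha-1)*x)
y = 4.8*0.81 / (1 + (4.8-1)*0.81)
y = 3.888 / (1 + 3.078)
y = 3.888 / 4.078
y = 0.9534


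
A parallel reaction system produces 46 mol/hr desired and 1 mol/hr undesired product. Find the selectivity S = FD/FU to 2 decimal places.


S = desired product rate / undesired product rate
S = 46 / 1
S = 46.00


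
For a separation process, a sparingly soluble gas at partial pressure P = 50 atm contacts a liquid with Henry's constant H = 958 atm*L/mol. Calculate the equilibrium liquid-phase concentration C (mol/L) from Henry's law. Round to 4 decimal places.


C = P / H
C = 50 / 958
C = 0.0522 mol/L


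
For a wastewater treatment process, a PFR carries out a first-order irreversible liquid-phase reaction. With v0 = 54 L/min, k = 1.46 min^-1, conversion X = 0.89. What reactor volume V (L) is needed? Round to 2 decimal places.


V = (v0/k) * ln(1/(1-X))
V = (54/1.46) * ln(1/(1-0.89))
V = 36.986301 * ln(9.090909)
V = 36.986301 * 2.207275
V = 81.64 L


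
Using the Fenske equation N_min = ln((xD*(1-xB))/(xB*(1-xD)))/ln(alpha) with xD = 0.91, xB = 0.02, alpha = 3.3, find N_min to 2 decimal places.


N_min = ln((xD*(1-xB))/(xB*(1-xD))) / ln(alpha)
Numerator inside ln: 0.8918 / 0.0018 = 495.444444
ln(495.444444) = 6.205455
ln(alpha) = ln(3.3) = 1.193922
N_min = 6.205455 / 1.193922 = 5.20


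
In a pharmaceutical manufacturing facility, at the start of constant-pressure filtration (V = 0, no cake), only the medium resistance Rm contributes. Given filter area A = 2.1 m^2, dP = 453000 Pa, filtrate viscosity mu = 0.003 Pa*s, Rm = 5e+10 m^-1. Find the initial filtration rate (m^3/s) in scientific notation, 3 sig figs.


rate = A * dP / (mu * Rm)
rate = 2.1 * 453000 / (0.003 * 5e+10)
rate = 951300.0 / 1.500e+08
rate = 6.34e-03 m^3/s


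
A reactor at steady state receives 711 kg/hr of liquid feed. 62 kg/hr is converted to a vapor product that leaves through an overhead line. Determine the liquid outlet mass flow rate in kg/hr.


Steady-state mass balance on the main outlet: F_out = F_in - F_removed
F_out = 711 - 62
F_out = 649 kg/hr


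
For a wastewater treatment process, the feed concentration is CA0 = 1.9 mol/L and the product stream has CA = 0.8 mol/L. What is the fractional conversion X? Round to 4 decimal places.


X = (CA0 - CA) / CA0
X = (1.9 - 0.8) / 1.9
X = 1.1 / 1.9
X = 0.5789


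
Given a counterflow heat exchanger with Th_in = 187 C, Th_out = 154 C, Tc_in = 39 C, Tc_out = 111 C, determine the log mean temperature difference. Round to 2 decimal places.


dT1 = Th_in - Tc_out = 187 - 111 = 76
dT2 = Th_out - Tc_in = 154 - 39 = 115
LMTD = (dT1 - dT2) / ln(dT1/dT2)
LMTD = (76 - 115) / ln(76/115)
LMTD = 94.16 K


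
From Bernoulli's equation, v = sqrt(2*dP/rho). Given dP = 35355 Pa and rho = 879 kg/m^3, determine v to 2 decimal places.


v = sqrt(2*dP/rho)
v = sqrt(2*35355/879)
v = sqrt(80.443686)
v = 8.97 m/s


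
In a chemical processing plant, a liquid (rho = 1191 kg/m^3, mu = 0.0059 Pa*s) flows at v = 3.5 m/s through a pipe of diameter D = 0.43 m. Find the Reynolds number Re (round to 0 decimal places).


Re = rho * v * D / mu
Re = 1191 * 3.5 * 0.43 / 0.0059
Re = 1792.455 / 0.0059
Re = 303806


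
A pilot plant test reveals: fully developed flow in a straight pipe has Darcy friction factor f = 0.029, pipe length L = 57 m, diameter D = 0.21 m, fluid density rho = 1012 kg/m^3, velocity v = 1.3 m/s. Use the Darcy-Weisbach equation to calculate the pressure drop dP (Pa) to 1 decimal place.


dP = f * (L/D) * (rho*v^2/2)
dP = 0.029 * (57/0.21) * (1012*1.3^2/2)
L/D = 271.42857143
rho*v^2/2 = 1012*1.69/2 = 855.14
dP = 0.029 * 271.42857143 * 855.14
dP = 6731.2 Pa


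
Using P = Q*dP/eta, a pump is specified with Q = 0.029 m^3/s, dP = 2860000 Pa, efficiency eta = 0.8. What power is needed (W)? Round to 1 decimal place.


P = Q * dP / eta
P = 0.029 * 2860000 / 0.8
P = 82940.0 / 0.8
P = 103675.0 W


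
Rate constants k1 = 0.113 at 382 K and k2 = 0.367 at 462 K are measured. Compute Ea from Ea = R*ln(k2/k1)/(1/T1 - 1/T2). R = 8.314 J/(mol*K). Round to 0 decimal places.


Ea = R * ln(k2/k1) / (1/T1 - 1/T2)
ln(k2/k1) = ln(0.367/0.113) = 1.177974
1/T1 - 1/T2 = 1/382 - 1/462 = 0.000453298883
Ea = 8.314 * 1.177974 / 0.000453298883
Ea = 21605 J/mol


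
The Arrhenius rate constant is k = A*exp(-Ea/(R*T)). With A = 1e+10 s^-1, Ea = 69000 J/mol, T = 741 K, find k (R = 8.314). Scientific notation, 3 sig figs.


k = A * exp(-Ea/(R*T))
k = 1e+10 * exp(-69000 / (8.314 * 741))
k = 1e+10 * exp(-11.200073)
k = 1.37e+05


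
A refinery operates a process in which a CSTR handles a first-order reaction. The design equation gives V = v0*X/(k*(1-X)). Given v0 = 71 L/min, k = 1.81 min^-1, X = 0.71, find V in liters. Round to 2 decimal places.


V = v0 * X / (k * (1 - X))
V = 71 * 0.71 / (1.81 * (1 - 0.71))
V = 50.41 / (1.81 * 0.29)
V = 50.41 / 0.5249
V = 96.04 L


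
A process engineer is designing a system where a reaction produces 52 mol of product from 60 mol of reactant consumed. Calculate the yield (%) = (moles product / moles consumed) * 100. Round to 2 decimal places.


Yield = (moles product / moles consumed) * 100%
Yield = (52 / 60) * 100
Yield = 0.8667 * 100
Yield = 86.67%


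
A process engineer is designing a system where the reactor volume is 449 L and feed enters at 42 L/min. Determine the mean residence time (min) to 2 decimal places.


tau = V / v0
tau = 449 / 42
tau = 10.69 min


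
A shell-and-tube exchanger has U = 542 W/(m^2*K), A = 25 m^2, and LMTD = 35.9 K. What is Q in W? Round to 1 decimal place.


Q = U * A * LMTD
Q = 542 * 25 * 35.9
Q = 486445.0 W


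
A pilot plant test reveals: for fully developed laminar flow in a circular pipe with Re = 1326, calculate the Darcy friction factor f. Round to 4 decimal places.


f = 64 / Re
f = 64 / 1326
f = 0.0483


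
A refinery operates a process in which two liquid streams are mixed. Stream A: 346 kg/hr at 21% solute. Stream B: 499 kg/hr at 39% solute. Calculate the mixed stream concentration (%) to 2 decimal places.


Mass balance on solute: F1*x1 + F2*x2 = F3*x3
F3 = F1 + F2 = 346 + 499 = 845 kg/hr
x3 = (F1*x1 + F2*x2)/F3
x3 = (346*0.21 + 499*0.39) / 845
x3 = 31.63%


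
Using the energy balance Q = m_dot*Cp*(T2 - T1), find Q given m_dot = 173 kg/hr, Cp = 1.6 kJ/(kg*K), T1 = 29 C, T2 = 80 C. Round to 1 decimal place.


Q = m_dot * Cp * (T2 - T1)
Q = 173 * 1.6 * (80 - 29)
Q = 173 * 1.6 * 51
Q = 14116.8 kJ/hr


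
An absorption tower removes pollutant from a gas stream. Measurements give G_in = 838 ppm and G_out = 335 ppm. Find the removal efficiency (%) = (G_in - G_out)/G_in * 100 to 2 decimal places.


Efficiency = (G_in - G_out) / G_in * 100%
Efficiency = (838 - 335) / 838 * 100
Efficiency = 503 / 838 * 100
Efficiency = 60.02%


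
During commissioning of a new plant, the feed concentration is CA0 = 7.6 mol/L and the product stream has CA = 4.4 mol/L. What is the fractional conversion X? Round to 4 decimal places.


X = (CA0 - CA) / CA0
X = (7.6 - 4.4) / 7.6
X = 3.2 / 7.6
X = 0.4211


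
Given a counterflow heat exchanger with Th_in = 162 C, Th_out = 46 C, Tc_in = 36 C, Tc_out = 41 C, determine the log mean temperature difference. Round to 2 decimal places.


dT1 = Th_in - Tc_out = 162 - 41 = 121
dT2 = Th_out - Tc_in = 46 - 36 = 10
LMTD = (dT1 - dT2) / ln(dT1/dT2)
LMTD = (121 - 10) / ln(121/10)
LMTD = 44.52 K


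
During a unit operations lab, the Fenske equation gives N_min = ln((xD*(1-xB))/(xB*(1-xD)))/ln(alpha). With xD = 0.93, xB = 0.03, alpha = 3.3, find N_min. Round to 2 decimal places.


N_min = ln((xD*(1-xB))/(xB*(1-xD))) / ln(alpha)
Numerator inside ln: 0.9021 / 0.0021 = 429.571429
ln(429.571429) = 6.062788
ln(alpha) = ln(3.3) = 1.193922
N_min = 6.062788 / 1.193922 = 5.08


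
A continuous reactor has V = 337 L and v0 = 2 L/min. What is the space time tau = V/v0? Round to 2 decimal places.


tau = V / v0
tau = 337 / 2
tau = 168.50 min


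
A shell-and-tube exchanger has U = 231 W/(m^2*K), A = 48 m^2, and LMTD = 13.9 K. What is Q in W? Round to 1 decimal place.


Q = U * A * LMTD
Q = 231 * 48 * 13.9
Q = 154123.2 W


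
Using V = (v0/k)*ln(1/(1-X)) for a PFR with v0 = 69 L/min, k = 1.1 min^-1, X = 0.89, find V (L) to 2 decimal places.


V = (v0/k) * ln(1/(1-X))
V = (69/1.1) * ln(1/(1-0.89))
V = 62.727273 * ln(9.090909)
V = 62.727273 * 2.207275
V = 138.46 L


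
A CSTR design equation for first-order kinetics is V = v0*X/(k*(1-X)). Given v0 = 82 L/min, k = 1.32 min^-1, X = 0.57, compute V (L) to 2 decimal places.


V = v0 * X / (k * (1 - X))
V = 82 * 0.57 / (1.32 * (1 - 0.57))
V = 46.74 / (1.32 * 0.43)
V = 46.74 / 0.5676
V = 82.35 L


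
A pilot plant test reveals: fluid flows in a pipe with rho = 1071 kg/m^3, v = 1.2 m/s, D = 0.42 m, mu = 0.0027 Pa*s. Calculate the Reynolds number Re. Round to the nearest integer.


Re = rho * v * D / mu
Re = 1071 * 1.2 * 0.42 / 0.0027
Re = 539.784 / 0.0027
Re = 199920
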